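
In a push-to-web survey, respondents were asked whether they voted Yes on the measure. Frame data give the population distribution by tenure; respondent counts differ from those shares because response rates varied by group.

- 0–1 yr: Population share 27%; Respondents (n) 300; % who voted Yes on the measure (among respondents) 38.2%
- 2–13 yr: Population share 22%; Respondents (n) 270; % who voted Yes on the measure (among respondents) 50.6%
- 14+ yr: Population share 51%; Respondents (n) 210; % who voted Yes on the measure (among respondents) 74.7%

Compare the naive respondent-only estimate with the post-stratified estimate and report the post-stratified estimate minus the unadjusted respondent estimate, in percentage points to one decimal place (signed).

+7.2 percentage points

Without adjustment, the pooled respondent share is:
  (300/780)×38.2 + (270/780)×50.6 + (210/780)×74.7 = 52.3192%
Post-stratified estimate weights by population shares:
  0.27×38.2 + 0.22×50.6 + 0.51×74.7 = 59.543%
Difference = 59.543 − 52.3192 = 7.2238 pp.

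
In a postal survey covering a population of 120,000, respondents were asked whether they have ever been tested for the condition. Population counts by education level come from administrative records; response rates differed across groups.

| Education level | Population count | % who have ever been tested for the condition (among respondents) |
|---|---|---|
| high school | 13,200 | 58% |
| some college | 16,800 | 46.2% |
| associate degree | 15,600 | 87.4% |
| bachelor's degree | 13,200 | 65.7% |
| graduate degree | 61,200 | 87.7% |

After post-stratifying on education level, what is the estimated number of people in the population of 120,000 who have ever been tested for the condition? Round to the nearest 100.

Apply each group's respondent rate to its population count:
  high school: 13,200 × 58% = 7656
  some college: 16,800 × 46.2% = 7761.6
  associate degree: 15,600 × 87.4% = 13634.4
  bachelor's degree: 13,200 × 65.7% = 8672.4
  graduate degree: 61,200 × 87.7% = 53672.4
Estimated total = 91396.8 → 91,400.

91,400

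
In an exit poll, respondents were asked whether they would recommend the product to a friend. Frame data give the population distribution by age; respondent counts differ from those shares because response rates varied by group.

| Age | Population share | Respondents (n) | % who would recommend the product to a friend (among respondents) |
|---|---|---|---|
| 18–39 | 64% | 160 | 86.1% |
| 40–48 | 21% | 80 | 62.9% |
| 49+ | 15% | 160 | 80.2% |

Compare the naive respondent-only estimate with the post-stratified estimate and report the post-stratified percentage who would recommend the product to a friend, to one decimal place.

Without adjustment, the pooled respondent share is:
  (160/400)×86.1 + (80/400)×62.9 + (160/400)×80.2 = 79.1%
Post-stratified estimate weights by population shares:
  0.64×86.1 + 0.21×62.9 + 0.15×80.2 = 80.343%

80.3%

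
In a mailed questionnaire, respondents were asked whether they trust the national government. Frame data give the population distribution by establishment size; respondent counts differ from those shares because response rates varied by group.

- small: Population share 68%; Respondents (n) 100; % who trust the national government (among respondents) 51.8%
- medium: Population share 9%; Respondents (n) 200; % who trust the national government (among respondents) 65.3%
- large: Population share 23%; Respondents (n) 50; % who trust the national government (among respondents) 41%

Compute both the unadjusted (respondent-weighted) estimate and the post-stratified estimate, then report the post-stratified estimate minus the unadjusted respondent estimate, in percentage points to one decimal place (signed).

-7.4 percentage points

Without adjustment, the pooled respondent share is:
  (100/350)×51.8 + (200/350)×65.3 + (50/350)×41 = 57.9714%
Post-stratifying to population shares instead:
  0.68×51.8 + 0.09×65.3 + 0.23×41 = 50.531%
Difference = 50.531 − 57.9714 = -7.4404 pp.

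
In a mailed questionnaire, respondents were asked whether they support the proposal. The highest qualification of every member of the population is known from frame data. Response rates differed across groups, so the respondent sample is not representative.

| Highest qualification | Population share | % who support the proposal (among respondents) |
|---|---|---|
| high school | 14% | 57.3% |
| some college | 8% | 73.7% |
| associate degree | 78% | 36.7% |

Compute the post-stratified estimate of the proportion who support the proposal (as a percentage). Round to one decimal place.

Weight each group's respondent value by its population share:
  high school: 0.14 × 57.3 = 8.022
  some college: 0.08 × 73.7 = 5.896
  associate degree: 0.78 × 36.7 = 28.626
Post-stratified estimate = 42.544 → 42.5%.

42.5%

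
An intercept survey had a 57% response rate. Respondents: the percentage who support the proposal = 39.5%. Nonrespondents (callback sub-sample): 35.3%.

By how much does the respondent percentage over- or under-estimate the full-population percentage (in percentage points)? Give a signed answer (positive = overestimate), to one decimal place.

+1.8 percentage points

Nonresponse fraction = 1 − 0.57 = 0.43.
Bias = (nonresponse fraction) × (respondent percentage − nonrespondent percentage)
     = 0.43 × (39.5 − 35.3) = 0.43 × 4.2 = 1.806.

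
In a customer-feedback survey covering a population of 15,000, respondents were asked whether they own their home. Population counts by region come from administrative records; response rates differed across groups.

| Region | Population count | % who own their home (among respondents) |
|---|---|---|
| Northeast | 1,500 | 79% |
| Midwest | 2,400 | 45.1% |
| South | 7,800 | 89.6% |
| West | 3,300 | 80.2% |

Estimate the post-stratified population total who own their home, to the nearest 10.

11,900

Each cell contributes its population count × the respondent rate:
  Northeast: 1,500 × 79% = 1185
  Midwest: 2,400 × 45.1% = 1082.4
  South: 7,800 × 89.6% = 6988.8
  West: 3,300 × 80.2% = 2646.6
Estimated total = 11902.8 → 11,900.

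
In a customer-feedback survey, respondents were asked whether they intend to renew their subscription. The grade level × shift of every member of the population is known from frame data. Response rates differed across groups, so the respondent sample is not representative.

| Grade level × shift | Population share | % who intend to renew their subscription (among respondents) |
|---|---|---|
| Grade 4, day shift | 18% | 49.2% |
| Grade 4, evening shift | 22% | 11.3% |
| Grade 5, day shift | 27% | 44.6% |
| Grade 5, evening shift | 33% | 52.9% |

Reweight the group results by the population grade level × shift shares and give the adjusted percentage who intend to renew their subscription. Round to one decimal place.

40.8%

Each cell contributes population-share × respondent value:
  Grade 4, day shift: 0.18 × 49.2 = 8.856
  Grade 4, evening shift: 0.22 × 11.3 = 2.486
  Grade 5, day shift: 0.27 × 44.6 = 12.042
  Grade 5, evening shift: 0.33 × 52.9 = 17.457
Post-stratified estimate = 40.841 → 40.8%.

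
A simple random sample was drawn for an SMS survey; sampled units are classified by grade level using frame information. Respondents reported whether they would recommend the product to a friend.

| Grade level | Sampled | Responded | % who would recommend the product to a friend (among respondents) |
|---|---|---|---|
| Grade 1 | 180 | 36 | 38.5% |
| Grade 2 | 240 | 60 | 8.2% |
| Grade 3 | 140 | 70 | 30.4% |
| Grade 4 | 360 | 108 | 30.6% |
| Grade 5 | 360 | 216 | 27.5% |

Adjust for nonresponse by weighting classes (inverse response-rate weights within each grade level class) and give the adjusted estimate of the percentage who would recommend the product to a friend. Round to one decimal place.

Response rates by class: Grade 1 36/180 = 20%, Grade 2 60/240 = 25%, Grade 3 70/140 = 50%, Grade 4 108/360 = 30%, Grade 5 216/360 = 60%.
Weighting each respondent by the inverse class response rate inflates each class back to its sampled size, so the class weight is n_sampled:
  Grade 1: 180 × 38.5 = 6930
  Grade 2: 240 × 8.2 = 1968
  Grade 3: 140 × 30.4 = 4256
  Grade 4: 360 × 30.6 = 11,016
  Grade 5: 360 × 27.5 = 9900
Adjusted estimate = 34,070 / 1,280 = 26.6172 → 26.6%.

26.6%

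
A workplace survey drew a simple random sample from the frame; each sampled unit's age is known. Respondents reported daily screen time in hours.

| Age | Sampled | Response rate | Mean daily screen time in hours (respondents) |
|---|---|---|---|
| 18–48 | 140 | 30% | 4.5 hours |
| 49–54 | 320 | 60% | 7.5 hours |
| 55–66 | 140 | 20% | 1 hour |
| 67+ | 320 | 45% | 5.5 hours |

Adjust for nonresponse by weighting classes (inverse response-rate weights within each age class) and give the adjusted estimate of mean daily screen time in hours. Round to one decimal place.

Inverse-response-rate weighting restores each class to its sampled count, so class totals weight by n_sampled:
  18–48: 140 × 4.5 = 630
  49–54: 320 × 7.5 = 2400
  55–66: 140 × 1 = 140
  67+: 320 × 5.5 = 1760
Adjusted estimate = 4930 / 920 = 5.3587 → 5.4.

5.4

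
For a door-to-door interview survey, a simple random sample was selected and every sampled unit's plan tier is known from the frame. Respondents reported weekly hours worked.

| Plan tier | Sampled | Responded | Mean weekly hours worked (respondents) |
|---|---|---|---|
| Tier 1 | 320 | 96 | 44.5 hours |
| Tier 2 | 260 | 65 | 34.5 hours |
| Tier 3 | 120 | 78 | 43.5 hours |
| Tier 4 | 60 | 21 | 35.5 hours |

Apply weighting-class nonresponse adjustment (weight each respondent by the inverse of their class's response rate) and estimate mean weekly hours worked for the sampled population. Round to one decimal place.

Response rates by class: Tier 1 96/320 = 30%, Tier 2 65/260 = 25%, Tier 3 78/120 = 65%, Tier 4 21/60 = 35%.
Inverse-response-rate weighting restores each class to its sampled count, so class totals weight by n_sampled:
  Tier 1: 320 × 44.5 = 14,240
  Tier 2: 260 × 34.5 = 8970
  Tier 3: 120 × 43.5 = 5220
  Tier 4: 60 × 35.5 = 2130
Adjusted estimate = 30,560 / 760 = 40.2105 → 40.2.

40.2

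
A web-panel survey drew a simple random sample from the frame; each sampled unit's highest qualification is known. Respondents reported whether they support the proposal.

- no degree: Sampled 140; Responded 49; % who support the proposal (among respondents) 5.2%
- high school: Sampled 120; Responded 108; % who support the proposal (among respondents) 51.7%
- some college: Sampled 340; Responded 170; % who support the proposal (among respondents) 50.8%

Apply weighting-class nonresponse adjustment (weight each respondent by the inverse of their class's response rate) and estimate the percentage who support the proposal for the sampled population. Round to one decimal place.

40.3%

Class response rates: no degree 49/140 = 35%, high school 108/120 = 90%, some college 170/340 = 50%.
Inverse-response-rate weighting restores each class to its sampled count, so class totals weight by n_sampled:
  no degree: 140 × 5.2 = 728
  high school: 120 × 51.7 = 6204
  some college: 340 × 50.8 = 17,272
Adjusted estimate = 24,204 / 600 = 40.34 → 40.3%.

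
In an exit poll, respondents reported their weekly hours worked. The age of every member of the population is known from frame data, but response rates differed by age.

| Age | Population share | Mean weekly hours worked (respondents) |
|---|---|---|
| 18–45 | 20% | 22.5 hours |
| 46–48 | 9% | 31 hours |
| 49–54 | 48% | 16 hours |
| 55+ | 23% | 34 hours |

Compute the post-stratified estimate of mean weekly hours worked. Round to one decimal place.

22.8

Reweight to the known age distribution:
  18–45: 0.2 × 22.5 = 4.5
  46–48: 0.09 × 31 = 2.79
  49–54: 0.48 × 16 = 7.68
  55+: 0.23 × 34 = 7.82
Post-stratified estimate = 22.79 → 22.8.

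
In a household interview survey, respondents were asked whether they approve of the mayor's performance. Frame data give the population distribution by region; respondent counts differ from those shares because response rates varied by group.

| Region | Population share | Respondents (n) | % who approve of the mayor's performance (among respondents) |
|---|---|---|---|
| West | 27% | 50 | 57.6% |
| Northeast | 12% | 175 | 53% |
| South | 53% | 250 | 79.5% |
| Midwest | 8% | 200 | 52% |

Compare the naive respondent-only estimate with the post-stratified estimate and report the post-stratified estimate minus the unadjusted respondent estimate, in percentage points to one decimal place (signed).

+5.3 percentage points

Without adjustment, the pooled respondent share is:
  (50/675)×57.6 + (175/675)×53 + (250/675)×79.5 + (200/675)×52 = 62.8593%
Post-stratified estimate weights by population shares:
  0.27×57.6 + 0.12×53 + 0.53×79.5 + 0.08×52 = 68.207%
Difference = 68.207 − 62.8593 = 5.3477 pp.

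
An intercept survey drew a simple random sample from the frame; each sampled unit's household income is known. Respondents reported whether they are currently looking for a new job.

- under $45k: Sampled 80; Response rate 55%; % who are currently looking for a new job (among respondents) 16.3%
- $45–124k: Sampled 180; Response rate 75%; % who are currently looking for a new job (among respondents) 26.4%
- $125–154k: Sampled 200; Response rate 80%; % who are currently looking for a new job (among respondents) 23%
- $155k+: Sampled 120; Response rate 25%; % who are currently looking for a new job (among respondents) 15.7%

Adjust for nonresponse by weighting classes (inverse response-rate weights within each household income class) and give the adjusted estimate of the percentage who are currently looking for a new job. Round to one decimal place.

21.6%

Inverse-response-rate weighting restores each class to its sampled count, so class totals weight by n_sampled:
  under $45k: 80 × 16.3 = 1304
  $45–124k: 180 × 26.4 = 4752
  $125–154k: 200 × 23 = 4600
  $155k+: 120 × 15.7 = 1884
Adjusted estimate = 12,540 / 580 = 21.6207 → 21.6%.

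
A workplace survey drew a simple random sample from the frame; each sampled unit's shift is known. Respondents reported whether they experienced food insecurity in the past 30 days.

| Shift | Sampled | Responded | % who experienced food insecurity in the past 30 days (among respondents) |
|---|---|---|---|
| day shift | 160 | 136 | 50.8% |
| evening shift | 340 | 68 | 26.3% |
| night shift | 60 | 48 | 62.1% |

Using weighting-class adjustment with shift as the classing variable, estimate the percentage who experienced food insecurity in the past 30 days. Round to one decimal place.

37.1%

Class response rates: day shift 136/160 = 85%, evening shift 68/340 = 20%, night shift 48/60 = 80%.
Inverse-response-rate weighting restores each class to its sampled count, so class totals weight by n_sampled:
  day shift: 160 × 50.8 = 8128
  evening shift: 340 × 26.3 = 8942
  night shift: 60 × 62.1 = 3726
Adjusted estimate = 20,796 / 560 = 37.1357 → 37.1%.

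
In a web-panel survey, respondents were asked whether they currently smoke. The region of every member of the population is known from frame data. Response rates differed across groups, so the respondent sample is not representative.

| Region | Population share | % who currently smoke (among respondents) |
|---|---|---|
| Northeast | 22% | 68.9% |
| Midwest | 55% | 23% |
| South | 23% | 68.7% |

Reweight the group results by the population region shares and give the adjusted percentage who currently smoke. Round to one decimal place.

Each cell contributes population-share × respondent value:
  Northeast: 0.22 × 68.9 = 15.158
  Midwest: 0.55 × 23 = 12.65
  South: 0.23 × 68.7 = 15.801
Post-stratified estimate = 43.609 → 43.6%.

43.6%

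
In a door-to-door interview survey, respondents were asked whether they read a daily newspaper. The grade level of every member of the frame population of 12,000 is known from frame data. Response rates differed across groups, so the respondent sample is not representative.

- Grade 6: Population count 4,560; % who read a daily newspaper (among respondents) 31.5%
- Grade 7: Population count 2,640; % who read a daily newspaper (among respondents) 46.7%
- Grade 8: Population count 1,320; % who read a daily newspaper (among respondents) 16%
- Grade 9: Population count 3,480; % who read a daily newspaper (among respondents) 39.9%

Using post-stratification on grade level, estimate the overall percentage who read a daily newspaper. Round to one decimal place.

Reweight to the known grade level distribution:
  Grade 6: (4,560/12,000) × 31.5 = 11.97
  Grade 7: (2,640/12,000) × 46.7 = 10.274
  Grade 8: (1,320/12,000) × 16 = 1.76
  Grade 9: (3,480/12,000) × 39.9 = 11.571
Post-stratified estimate = 35.575 → 35.6%.

35.6%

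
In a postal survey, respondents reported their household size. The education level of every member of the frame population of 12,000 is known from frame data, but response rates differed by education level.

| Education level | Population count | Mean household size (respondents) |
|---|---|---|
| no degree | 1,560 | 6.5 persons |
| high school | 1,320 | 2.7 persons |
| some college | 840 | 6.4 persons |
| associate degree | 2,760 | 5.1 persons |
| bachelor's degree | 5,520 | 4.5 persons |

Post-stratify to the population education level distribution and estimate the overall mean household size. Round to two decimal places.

4.83

Each cell contributes population-share × respondent value:
  no degree: (1,560/12,000) × 6.5 = 0.845
  high school: (1,320/12,000) × 2.7 = 0.297
  some college: (840/12,000) × 6.4 = 0.448
  associate degree: (2,760/12,000) × 5.1 = 1.173
  bachelor's degree: (5,520/12,000) × 4.5 = 2.07
Post-stratified estimate = 4.833 → 4.83.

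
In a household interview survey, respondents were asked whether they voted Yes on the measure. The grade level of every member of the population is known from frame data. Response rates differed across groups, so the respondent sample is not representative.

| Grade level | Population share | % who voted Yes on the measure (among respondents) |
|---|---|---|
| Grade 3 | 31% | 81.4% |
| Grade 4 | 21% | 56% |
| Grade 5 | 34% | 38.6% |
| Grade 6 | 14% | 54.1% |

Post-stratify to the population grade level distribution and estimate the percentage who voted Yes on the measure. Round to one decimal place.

Weight each group's respondent value by its population share:
  Grade 3: 0.31 × 81.4 = 25.234
  Grade 4: 0.21 × 56 = 11.76
  Grade 5: 0.34 × 38.6 = 13.124
  Grade 6: 0.14 × 54.1 = 7.574
Post-stratified estimate = 57.692 → 57.7%.

57.7%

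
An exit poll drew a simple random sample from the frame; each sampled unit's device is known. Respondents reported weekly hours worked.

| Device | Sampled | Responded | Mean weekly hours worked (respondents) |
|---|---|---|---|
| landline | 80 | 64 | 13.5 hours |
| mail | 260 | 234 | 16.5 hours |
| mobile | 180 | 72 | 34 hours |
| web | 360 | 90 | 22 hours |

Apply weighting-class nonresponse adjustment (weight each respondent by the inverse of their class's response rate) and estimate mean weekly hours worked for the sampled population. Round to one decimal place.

Class response rates: landline 64/80 = 80%, mail 234/260 = 90%, mobile 72/180 = 40%, web 90/360 = 25%.
Each respondent's weight = sampled/responded in their class; summing within a class gives n_sampled, so:
  landline: 80 × 13.5 = 1080
  mail: 260 × 16.5 = 4290
  mobile: 180 × 34 = 6120
  web: 360 × 22 = 7920
Adjusted estimate = 19,410 / 880 = 22.0568 → 22.1.

22.1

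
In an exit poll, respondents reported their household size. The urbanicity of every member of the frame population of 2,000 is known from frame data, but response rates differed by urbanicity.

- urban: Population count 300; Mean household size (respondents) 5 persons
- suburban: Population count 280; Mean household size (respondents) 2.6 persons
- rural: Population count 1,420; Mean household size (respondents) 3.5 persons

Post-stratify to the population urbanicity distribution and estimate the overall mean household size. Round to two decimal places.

Reweight to the known urbanicity distribution:
  urban: (300/2,000) × 5 = 0.75
  suburban: (280/2,000) × 2.6 = 0.364
  rural: (1,420/2,000) × 3.5 = 2.485
Post-stratified estimate = 3.599 → 3.60.

3.60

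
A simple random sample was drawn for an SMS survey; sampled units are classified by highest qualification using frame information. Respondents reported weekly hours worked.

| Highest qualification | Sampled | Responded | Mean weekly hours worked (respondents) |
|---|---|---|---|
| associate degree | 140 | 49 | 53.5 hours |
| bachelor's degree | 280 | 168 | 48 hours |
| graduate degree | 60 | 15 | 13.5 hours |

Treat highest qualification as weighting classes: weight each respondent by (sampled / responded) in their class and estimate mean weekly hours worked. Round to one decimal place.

45.3

Response rates by class: associate degree 49/140 = 35%, bachelor's degree 168/280 = 60%, graduate degree 15/60 = 25%.
Inverse-response-rate weighting restores each class to its sampled count, so class totals weight by n_sampled:
  associate degree: 140 × 53.5 = 7490
  bachelor's degree: 280 × 48 = 13,440
  graduate degree: 60 × 13.5 = 810
Adjusted estimate = 21,740 / 480 = 45.2917 → 45.3.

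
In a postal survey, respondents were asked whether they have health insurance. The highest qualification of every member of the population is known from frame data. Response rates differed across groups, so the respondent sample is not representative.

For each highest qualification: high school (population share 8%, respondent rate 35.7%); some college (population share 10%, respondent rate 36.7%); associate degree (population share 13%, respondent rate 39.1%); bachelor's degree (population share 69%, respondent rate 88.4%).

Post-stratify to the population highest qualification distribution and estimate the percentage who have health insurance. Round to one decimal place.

72.6%

Weight each group's respondent value by its population share:
  high school: 0.08 × 35.7 = 2.856
  some college: 0.1 × 36.7 = 3.67
  associate degree: 0.13 × 39.1 = 5.083
  bachelor's degree: 0.69 × 88.4 = 60.996
Post-stratified estimate = 72.605 → 72.6%.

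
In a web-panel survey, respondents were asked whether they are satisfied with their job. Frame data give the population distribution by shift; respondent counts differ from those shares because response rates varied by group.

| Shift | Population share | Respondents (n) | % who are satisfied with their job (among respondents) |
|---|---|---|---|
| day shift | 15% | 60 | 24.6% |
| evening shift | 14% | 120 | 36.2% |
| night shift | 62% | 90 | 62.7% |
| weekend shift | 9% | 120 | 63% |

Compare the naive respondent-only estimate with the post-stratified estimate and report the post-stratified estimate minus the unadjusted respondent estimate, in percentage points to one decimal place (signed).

+4.5 percentage points

Naive respondent-only estimate (weights = respondent counts):
  (60/390)×24.6 + (120/390)×36.2 + (90/390)×62.7 + (120/390)×63 = 48.7769%
Post-stratifying to population shares instead:
  0.15×24.6 + 0.14×36.2 + 0.62×62.7 + 0.09×63 = 53.302%
Difference = 53.302 − 48.7769 = 4.5251 pp.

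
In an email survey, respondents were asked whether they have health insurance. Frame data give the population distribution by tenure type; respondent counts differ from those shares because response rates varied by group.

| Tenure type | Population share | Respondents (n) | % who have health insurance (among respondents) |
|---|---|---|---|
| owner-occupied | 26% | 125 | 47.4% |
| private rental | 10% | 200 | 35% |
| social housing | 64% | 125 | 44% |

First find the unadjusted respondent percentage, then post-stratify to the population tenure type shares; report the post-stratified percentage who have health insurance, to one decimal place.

Naive respondent-only estimate (weights = respondent counts):
  (125/450)×47.4 + (200/450)×35 + (125/450)×44 = 40.9444%
Post-stratifying to population shares instead:
  0.26×47.4 + 0.1×35 + 0.64×44 = 43.984%

44.0%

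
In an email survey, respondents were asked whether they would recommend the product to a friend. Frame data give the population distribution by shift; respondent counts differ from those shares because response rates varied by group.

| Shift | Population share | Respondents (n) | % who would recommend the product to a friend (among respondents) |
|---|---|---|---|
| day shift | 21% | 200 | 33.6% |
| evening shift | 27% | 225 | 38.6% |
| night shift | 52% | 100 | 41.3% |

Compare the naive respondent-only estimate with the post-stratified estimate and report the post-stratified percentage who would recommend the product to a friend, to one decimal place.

Without adjustment, the pooled respondent share is:
  (200/525)×33.6 + (225/525)×38.6 + (100/525)×41.3 = 37.2095%
Post-stratifying to population shares instead:
  0.21×33.6 + 0.27×38.6 + 0.52×41.3 = 38.954%

39.0%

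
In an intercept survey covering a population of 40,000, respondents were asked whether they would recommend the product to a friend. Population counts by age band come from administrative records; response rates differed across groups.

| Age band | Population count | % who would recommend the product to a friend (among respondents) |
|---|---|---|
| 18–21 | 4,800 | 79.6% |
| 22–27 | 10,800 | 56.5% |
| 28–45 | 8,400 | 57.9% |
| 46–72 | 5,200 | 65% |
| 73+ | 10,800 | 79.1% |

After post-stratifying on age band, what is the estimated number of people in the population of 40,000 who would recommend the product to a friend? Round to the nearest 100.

Estimated count per cell = population count × respondent percentage:
  18–21: 4,800 × 79.6% = 3820.8
  22–27: 10,800 × 56.5% = 6102
  28–45: 8,400 × 57.9% = 4863.6
  46–72: 5,200 × 65% = 3380
  73+: 10,800 × 79.1% = 8542.8
Estimated total = 26709.2 → 26,700.

26,700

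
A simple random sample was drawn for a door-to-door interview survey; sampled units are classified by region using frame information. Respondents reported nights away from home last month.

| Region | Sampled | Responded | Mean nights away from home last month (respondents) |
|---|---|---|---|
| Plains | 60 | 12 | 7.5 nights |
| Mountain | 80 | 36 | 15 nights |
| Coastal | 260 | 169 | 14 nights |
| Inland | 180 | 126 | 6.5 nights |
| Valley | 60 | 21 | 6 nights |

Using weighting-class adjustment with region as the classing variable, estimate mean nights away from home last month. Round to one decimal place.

10.7

Class response rates: Plains 12/60 = 20%, Mountain 36/80 = 45%, Coastal 169/260 = 65%, Inland 126/180 = 70%, Valley 21/60 = 35%.
With weight = n_sampled/n_responded per class, the weighted class total is n_sampled:
  Plains: 60 × 7.5 = 450
  Mountain: 80 × 15 = 1200
  Coastal: 260 × 14 = 3640
  Inland: 180 × 6.5 = 1170
  Valley: 60 × 6 = 360
Adjusted estimate = 6820 / 640 = 10.6562 → 10.7.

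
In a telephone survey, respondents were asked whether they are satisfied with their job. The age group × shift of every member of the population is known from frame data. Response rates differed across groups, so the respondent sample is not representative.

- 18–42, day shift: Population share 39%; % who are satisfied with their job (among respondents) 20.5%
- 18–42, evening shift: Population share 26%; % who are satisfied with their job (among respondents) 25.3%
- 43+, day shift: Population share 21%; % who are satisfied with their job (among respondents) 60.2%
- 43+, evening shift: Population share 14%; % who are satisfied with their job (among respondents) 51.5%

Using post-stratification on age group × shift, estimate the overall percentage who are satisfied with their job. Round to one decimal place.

Weight each group's respondent value by its population share:
  18–42, day shift: 0.39 × 20.5 = 7.995
  18–42, evening shift: 0.26 × 25.3 = 6.578
  43+, day shift: 0.21 × 60.2 = 12.642
  43+, evening shift: 0.14 × 51.5 = 7.21
Post-stratified estimate = 34.425 → 34.4%.

34.4%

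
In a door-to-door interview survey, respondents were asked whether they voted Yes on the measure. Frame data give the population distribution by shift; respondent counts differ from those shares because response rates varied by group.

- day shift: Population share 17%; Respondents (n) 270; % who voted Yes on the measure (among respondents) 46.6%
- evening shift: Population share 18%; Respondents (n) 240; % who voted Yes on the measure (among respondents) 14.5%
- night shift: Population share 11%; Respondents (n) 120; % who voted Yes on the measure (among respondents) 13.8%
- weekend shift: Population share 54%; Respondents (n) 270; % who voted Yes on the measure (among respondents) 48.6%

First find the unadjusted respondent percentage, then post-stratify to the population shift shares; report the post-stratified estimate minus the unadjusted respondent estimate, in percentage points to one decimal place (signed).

+4.0 percentage points

Naive respondent-only estimate (weights = respondent counts):
  (270/900)×46.6 + (240/900)×14.5 + (120/900)×13.8 + (270/900)×48.6 = 34.2667%
Reweighting by population shift shares:
  0.17×46.6 + 0.18×14.5 + 0.11×13.8 + 0.54×48.6 = 38.294%
Difference = 38.294 − 34.2667 = 4.0273 pp.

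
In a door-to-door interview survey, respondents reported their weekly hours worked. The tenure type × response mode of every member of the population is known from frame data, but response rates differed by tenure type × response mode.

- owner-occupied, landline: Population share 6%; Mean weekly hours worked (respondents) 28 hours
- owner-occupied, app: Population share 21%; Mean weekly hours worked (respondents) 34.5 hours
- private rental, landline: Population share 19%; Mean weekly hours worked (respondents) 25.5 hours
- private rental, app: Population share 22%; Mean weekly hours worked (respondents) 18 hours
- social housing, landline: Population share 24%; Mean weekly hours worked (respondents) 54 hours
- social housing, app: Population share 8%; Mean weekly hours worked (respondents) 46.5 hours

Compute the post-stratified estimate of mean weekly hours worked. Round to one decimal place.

34.4

Reweight to the known tenure type × response mode distribution:
  owner-occupied, landline: 0.06 × 28 = 1.68
  owner-occupied, app: 0.21 × 34.5 = 7.245
  private rental, landline: 0.19 × 25.5 = 4.845
  private rental, app: 0.22 × 18 = 3.96
  social housing, landline: 0.24 × 54 = 12.96
  social housing, app: 0.08 × 46.5 = 3.72
Post-stratified estimate = 34.41 → 34.4.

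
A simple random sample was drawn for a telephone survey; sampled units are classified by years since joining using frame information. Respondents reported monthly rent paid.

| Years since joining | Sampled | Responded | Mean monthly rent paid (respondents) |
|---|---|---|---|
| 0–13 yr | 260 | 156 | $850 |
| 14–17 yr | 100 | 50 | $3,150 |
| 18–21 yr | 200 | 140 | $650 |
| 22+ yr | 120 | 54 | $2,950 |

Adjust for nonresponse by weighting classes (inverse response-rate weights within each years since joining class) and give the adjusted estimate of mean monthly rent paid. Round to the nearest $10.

$1,500

Class response rates: 0–13 yr 156/260 = 60%, 14–17 yr 50/100 = 50%, 18–21 yr 140/200 = 70%, 22+ yr 54/120 = 45%.
Each respondent's weight = sampled/responded in their class; summing within a class gives n_sampled, so:
  0–13 yr: 260 × 850 = 221,000
  14–17 yr: 100 × 3150 = 315,000
  18–21 yr: 200 × 650 = 130,000
  22+ yr: 120 × 2950 = 354,000
Adjusted estimate = 1,020,000 / 680 = 1500 → $1,500.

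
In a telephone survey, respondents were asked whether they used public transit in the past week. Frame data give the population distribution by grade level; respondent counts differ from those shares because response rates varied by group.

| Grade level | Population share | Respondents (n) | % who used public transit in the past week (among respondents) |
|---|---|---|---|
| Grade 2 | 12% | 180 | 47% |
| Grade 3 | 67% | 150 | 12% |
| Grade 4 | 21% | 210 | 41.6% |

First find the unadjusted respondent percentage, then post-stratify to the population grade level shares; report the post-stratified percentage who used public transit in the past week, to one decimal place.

Naive respondent-only estimate (weights = respondent counts):
  (180/540)×47 + (150/540)×12 + (210/540)×41.6 = 35.1778%
Reweighting by population grade level shares:
  0.12×47 + 0.67×12 + 0.21×41.6 = 22.416%

22.4%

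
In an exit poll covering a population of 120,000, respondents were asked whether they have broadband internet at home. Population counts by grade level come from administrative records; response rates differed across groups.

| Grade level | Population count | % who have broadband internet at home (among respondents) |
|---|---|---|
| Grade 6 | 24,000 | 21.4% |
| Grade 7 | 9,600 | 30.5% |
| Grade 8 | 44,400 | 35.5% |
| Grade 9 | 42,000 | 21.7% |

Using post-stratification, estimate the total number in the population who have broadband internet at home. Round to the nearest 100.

32,900

Estimated count per cell = population count × respondent percentage:
  Grade 6: 24,000 × 21.4% = 5136
  Grade 7: 9,600 × 30.5% = 2928
  Grade 8: 44,400 × 35.5% = 15,762
  Grade 9: 42,000 × 21.7% = 9114
Estimated total = 32,940 → 32,900.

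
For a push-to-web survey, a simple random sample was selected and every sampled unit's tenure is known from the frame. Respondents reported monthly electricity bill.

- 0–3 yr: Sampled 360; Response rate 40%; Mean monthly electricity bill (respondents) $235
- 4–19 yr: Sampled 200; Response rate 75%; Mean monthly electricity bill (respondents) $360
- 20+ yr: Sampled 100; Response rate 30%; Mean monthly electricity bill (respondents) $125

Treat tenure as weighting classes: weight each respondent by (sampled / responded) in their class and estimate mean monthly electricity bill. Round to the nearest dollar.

$256

Weighting each respondent by the inverse class response rate inflates each class back to its sampled size, so the class weight is n_sampled:
  0–3 yr: 360 × 235 = 84,600
  4–19 yr: 200 × 360 = 72,000
  20+ yr: 100 × 125 = 12,500
Adjusted estimate = 169,100 / 660 = 256.212 → $256.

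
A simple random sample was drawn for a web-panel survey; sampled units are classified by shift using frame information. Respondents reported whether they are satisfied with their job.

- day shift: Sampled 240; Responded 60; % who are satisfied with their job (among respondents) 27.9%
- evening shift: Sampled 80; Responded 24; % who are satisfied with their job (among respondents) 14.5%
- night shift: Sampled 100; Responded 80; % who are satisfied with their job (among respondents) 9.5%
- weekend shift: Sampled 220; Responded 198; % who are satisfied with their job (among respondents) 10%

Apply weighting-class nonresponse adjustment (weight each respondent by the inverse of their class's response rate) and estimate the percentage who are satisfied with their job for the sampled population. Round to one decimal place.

Class response rates: day shift 60/240 = 25%, evening shift 24/80 = 30%, night shift 80/100 = 80%, weekend shift 198/220 = 90%.
Each respondent's weight = sampled/responded in their class; summing within a class gives n_sampled, so:
  day shift: 240 × 27.9 = 6696
  evening shift: 80 × 14.5 = 1160
  night shift: 100 × 9.5 = 950
  weekend shift: 220 × 10 = 2200
Adjusted estimate = 11,006 / 640 = 17.1969 → 17.2%.

17.2%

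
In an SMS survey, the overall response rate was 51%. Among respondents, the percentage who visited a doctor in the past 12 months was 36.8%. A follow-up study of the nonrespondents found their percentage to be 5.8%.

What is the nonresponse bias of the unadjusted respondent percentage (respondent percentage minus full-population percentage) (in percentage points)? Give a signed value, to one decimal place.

Nonresponse fraction = 1 − 0.51 = 0.49.
Bias = (nonresponse fraction) × (respondent percentage − nonrespondent percentage)
     = 0.49 × (36.8 − 5.8) = 0.49 × 31 = 15.19.

+15.2 percentage points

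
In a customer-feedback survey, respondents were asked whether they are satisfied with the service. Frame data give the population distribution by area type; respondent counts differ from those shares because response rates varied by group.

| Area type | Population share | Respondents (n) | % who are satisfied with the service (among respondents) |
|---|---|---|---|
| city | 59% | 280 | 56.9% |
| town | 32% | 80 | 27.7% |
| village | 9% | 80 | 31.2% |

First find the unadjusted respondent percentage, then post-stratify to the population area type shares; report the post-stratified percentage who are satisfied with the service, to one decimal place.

Unadjusted (pooled respondent) estimate weights by respondent counts:
  (280/440)×56.9 + (80/440)×27.7 + (80/440)×31.2 = 46.9182%
Post-stratifying to population shares instead:
  0.59×56.9 + 0.32×27.7 + 0.09×31.2 = 45.243%

45.2%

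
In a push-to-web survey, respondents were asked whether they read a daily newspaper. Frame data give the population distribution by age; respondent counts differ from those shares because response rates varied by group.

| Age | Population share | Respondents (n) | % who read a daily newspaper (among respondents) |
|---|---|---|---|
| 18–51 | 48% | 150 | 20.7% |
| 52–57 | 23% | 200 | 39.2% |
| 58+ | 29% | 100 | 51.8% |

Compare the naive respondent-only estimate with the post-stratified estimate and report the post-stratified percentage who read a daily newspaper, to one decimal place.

34.0%

Naive respondent-only estimate (weights = respondent counts):
  (150/450)×20.7 + (200/450)×39.2 + (100/450)×51.8 = 35.8333%
Reweighting by population age shares:
  0.48×20.7 + 0.23×39.2 + 0.29×51.8 = 33.974%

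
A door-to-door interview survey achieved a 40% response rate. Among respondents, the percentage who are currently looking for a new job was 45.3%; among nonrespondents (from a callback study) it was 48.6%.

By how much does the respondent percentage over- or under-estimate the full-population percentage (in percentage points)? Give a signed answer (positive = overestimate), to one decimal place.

Nonresponse fraction = 1 − 0.4 = 0.6.
Bias = (nonresponse fraction) × (respondent percentage − nonrespondent percentage)
     = 0.6 × (45.3 − 48.6) = 0.6 × -3.3 = -1.98.

-2.0 percentage points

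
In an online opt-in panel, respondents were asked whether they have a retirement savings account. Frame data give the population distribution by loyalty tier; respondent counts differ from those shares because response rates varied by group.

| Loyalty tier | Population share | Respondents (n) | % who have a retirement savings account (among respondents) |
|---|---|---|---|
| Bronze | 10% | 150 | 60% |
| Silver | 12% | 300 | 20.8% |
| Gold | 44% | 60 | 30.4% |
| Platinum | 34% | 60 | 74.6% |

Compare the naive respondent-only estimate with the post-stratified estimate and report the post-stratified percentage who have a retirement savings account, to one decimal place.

47.2%

Naive respondent-only estimate (weights = respondent counts):
  (150/570)×60 + (300/570)×20.8 + (60/570)×30.4 + (60/570)×74.6 = 37.7895%
Post-stratified estimate weights by population shares:
  0.1×60 + 0.12×20.8 + 0.44×30.4 + 0.34×74.6 = 47.236%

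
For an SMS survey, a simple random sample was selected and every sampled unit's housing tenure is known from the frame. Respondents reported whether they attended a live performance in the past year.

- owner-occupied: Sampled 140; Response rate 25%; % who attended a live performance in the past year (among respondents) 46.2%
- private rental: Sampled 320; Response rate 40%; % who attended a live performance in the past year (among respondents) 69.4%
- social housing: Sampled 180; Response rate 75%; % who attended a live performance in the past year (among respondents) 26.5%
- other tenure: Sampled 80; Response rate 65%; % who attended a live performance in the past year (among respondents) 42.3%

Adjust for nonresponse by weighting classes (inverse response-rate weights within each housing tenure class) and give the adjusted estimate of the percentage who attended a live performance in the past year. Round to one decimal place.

51.2%

Weighting each respondent by the inverse class response rate inflates each class back to its sampled size, so the class weight is n_sampled:
  owner-occupied: 140 × 46.2 = 6468
  private rental: 320 × 69.4 = 22,208
  social housing: 180 × 26.5 = 4770
  other tenure: 80 × 42.3 = 3384
Adjusted estimate = 36,830 / 720 = 51.1528 → 51.2%.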